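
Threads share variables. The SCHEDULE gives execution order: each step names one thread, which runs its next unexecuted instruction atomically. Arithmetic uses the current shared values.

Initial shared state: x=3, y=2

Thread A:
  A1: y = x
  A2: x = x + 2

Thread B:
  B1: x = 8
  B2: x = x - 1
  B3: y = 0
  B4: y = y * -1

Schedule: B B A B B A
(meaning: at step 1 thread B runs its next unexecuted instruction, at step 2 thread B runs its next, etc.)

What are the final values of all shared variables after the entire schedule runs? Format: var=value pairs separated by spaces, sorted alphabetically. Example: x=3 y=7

Step 1: thread B executes B1 (x = 8). Shared: x=8 y=2. PCs: A@0 B@1
Step 2: thread B executes B2 (x = x - 1). Shared: x=7 y=2. PCs: A@0 B@2
Step 3: thread A executes A1 (y = x). Shared: x=7 y=7. PCs: A@1 B@2
Step 4: thread B executes B3 (y = 0). Shared: x=7 y=0. PCs: A@1 B@3
Step 5: thread B executes B4 (y = y * -1). Shared: x=7 y=0. PCs: A@1 B@4
Step 6: thread A executes A2 (x = x + 2). Shared: x=9 y=0. PCs: A@2 B@4

Answer: x=9 y=0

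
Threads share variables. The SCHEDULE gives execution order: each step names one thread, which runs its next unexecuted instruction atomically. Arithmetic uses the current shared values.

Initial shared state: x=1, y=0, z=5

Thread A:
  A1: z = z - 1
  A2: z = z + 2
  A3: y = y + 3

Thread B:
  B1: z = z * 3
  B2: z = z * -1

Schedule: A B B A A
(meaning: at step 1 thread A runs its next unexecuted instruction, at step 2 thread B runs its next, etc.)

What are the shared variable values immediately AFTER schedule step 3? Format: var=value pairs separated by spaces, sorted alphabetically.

Answer: x=1 y=0 z=-12

Derivation:
Step 1: thread A executes A1 (z = z - 1). Shared: x=1 y=0 z=4. PCs: A@1 B@0
Step 2: thread B executes B1 (z = z * 3). Shared: x=1 y=0 z=12. PCs: A@1 B@1
Step 3: thread B executes B2 (z = z * -1). Shared: x=1 y=0 z=-12. PCs: A@1 B@2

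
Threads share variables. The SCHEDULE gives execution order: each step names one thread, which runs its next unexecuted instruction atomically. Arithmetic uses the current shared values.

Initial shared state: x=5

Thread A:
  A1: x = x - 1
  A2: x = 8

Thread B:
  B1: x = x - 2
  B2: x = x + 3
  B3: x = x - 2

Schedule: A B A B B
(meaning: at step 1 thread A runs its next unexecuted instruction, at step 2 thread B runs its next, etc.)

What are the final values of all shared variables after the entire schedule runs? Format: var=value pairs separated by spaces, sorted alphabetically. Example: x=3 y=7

Answer: x=9

Derivation:
Step 1: thread A executes A1 (x = x - 1). Shared: x=4. PCs: A@1 B@0
Step 2: thread B executes B1 (x = x - 2). Shared: x=2. PCs: A@1 B@1
Step 3: thread A executes A2 (x = 8). Shared: x=8. PCs: A@2 B@1
Step 4: thread B executes B2 (x = x + 3). Shared: x=11. PCs: A@2 B@2
Step 5: thread B executes B3 (x = x - 2). Shared: x=9. PCs: A@2 B@3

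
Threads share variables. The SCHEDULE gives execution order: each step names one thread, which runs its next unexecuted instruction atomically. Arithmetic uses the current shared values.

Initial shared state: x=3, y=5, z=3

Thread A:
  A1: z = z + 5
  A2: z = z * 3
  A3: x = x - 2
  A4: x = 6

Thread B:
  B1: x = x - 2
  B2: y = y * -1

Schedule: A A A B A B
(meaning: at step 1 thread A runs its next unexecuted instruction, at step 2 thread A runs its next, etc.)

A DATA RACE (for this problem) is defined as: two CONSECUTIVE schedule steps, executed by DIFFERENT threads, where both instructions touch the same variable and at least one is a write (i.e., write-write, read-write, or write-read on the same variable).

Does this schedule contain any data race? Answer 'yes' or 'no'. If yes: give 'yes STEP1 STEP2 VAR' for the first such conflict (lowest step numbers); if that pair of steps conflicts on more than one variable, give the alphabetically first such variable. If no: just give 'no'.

Answer: yes 3 4 x

Derivation:
Steps 1,2: same thread (A). No race.
Steps 2,3: same thread (A). No race.
Steps 3,4: A(x = x - 2) vs B(x = x - 2). RACE on x (W-W).
Steps 4,5: B(x = x - 2) vs A(x = 6). RACE on x (W-W).
Steps 5,6: A(r=-,w=x) vs B(r=y,w=y). No conflict.
First conflict at steps 3,4.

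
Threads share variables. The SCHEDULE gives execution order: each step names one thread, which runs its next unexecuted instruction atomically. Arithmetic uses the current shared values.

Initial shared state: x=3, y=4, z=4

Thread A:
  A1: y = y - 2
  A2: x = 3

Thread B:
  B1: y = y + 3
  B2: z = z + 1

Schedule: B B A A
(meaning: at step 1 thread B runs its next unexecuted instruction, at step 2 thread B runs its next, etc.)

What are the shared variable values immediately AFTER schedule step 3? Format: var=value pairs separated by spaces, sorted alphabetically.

Step 1: thread B executes B1 (y = y + 3). Shared: x=3 y=7 z=4. PCs: A@0 B@1
Step 2: thread B executes B2 (z = z + 1). Shared: x=3 y=7 z=5. PCs: A@0 B@2
Step 3: thread A executes A1 (y = y - 2). Shared: x=3 y=5 z=5. PCs: A@1 B@2

Answer: x=3 y=5 z=5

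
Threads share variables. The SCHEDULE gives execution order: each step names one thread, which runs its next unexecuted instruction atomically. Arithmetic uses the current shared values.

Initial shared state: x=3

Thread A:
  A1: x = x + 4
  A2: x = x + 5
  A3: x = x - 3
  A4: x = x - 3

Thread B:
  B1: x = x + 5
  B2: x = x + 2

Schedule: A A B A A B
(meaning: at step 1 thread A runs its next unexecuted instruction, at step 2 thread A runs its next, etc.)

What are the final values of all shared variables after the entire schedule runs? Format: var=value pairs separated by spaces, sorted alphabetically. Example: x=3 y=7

Answer: x=13

Derivation:
Step 1: thread A executes A1 (x = x + 4). Shared: x=7. PCs: A@1 B@0
Step 2: thread A executes A2 (x = x + 5). Shared: x=12. PCs: A@2 B@0
Step 3: thread B executes B1 (x = x + 5). Shared: x=17. PCs: A@2 B@1
Step 4: thread A executes A3 (x = x - 3). Shared: x=14. PCs: A@3 B@1
Step 5: thread A executes A4 (x = x - 3). Shared: x=11. PCs: A@4 B@1
Step 6: thread B executes B2 (x = x + 2). Shared: x=13. PCs: A@4 B@2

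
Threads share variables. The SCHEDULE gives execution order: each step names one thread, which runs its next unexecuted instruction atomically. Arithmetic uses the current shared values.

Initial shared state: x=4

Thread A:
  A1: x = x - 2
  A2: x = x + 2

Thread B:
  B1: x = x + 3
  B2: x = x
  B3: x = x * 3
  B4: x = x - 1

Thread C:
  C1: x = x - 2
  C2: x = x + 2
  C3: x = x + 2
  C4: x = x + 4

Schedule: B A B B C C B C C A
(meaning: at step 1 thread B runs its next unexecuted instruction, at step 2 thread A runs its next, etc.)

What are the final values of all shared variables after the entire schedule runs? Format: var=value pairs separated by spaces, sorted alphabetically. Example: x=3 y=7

Answer: x=22

Derivation:
Step 1: thread B executes B1 (x = x + 3). Shared: x=7. PCs: A@0 B@1 C@0
Step 2: thread A executes A1 (x = x - 2). Shared: x=5. PCs: A@1 B@1 C@0
Step 3: thread B executes B2 (x = x). Shared: x=5. PCs: A@1 B@2 C@0
Step 4: thread B executes B3 (x = x * 3). Shared: x=15. PCs: A@1 B@3 C@0
Step 5: thread C executes C1 (x = x - 2). Shared: x=13. PCs: A@1 B@3 C@1
Step 6: thread C executes C2 (x = x + 2). Shared: x=15. PCs: A@1 B@3 C@2
Step 7: thread B executes B4 (x = x - 1). Shared: x=14. PCs: A@1 B@4 C@2
Step 8: thread C executes C3 (x = x + 2). Shared: x=16. PCs: A@1 B@4 C@3
Step 9: thread C executes C4 (x = x + 4). Shared: x=20. PCs: A@1 B@4 C@4
Step 10: thread A executes A2 (x = x + 2). Shared: x=22. PCs: A@2 B@4 C@4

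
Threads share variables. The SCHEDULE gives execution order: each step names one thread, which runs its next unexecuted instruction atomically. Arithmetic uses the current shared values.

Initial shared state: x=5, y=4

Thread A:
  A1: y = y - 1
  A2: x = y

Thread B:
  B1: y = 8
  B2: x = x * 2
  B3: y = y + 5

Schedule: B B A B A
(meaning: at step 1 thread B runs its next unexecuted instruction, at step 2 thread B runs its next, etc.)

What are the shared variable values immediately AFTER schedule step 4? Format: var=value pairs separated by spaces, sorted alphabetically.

Step 1: thread B executes B1 (y = 8). Shared: x=5 y=8. PCs: A@0 B@1
Step 2: thread B executes B2 (x = x * 2). Shared: x=10 y=8. PCs: A@0 B@2
Step 3: thread A executes A1 (y = y - 1). Shared: x=10 y=7. PCs: A@1 B@2
Step 4: thread B executes B3 (y = y + 5). Shared: x=10 y=12. PCs: A@1 B@3

Answer: x=10 y=12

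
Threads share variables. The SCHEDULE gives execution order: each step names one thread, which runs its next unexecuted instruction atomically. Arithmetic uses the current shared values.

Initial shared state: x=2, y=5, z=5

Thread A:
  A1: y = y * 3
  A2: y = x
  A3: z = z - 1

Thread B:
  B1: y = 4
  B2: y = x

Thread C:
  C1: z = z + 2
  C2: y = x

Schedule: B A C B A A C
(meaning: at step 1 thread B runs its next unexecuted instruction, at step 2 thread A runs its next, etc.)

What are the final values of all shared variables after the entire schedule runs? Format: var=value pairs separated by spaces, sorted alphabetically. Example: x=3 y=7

Answer: x=2 y=2 z=6

Derivation:
Step 1: thread B executes B1 (y = 4). Shared: x=2 y=4 z=5. PCs: A@0 B@1 C@0
Step 2: thread A executes A1 (y = y * 3). Shared: x=2 y=12 z=5. PCs: A@1 B@1 C@0
Step 3: thread C executes C1 (z = z + 2). Shared: x=2 y=12 z=7. PCs: A@1 B@1 C@1
Step 4: thread B executes B2 (y = x). Shared: x=2 y=2 z=7. PCs: A@1 B@2 C@1
Step 5: thread A executes A2 (y = x). Shared: x=2 y=2 z=7. PCs: A@2 B@2 C@1
Step 6: thread A executes A3 (z = z - 1). Shared: x=2 y=2 z=6. PCs: A@3 B@2 C@1
Step 7: thread C executes C2 (y = x). Shared: x=2 y=2 z=6. PCs: A@3 B@2 C@2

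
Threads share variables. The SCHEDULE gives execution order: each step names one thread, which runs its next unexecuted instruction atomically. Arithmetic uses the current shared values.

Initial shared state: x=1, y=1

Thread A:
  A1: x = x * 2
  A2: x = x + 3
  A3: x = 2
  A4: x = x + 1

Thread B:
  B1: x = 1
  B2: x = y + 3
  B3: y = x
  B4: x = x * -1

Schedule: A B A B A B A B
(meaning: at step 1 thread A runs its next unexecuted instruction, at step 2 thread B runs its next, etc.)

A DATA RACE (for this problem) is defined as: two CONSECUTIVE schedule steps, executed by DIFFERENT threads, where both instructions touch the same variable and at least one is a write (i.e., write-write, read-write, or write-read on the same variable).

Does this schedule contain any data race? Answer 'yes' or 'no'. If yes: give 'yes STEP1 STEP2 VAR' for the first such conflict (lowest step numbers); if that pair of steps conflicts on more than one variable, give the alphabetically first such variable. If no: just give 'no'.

Steps 1,2: A(x = x * 2) vs B(x = 1). RACE on x (W-W).
Steps 2,3: B(x = 1) vs A(x = x + 3). RACE on x (W-W).
Steps 3,4: A(x = x + 3) vs B(x = y + 3). RACE on x (W-W).
Steps 4,5: B(x = y + 3) vs A(x = 2). RACE on x (W-W).
Steps 5,6: A(x = 2) vs B(y = x). RACE on x (W-R).
Steps 6,7: B(y = x) vs A(x = x + 1). RACE on x (R-W).
Steps 7,8: A(x = x + 1) vs B(x = x * -1). RACE on x (W-W).
First conflict at steps 1,2.

Answer: yes 1 2 x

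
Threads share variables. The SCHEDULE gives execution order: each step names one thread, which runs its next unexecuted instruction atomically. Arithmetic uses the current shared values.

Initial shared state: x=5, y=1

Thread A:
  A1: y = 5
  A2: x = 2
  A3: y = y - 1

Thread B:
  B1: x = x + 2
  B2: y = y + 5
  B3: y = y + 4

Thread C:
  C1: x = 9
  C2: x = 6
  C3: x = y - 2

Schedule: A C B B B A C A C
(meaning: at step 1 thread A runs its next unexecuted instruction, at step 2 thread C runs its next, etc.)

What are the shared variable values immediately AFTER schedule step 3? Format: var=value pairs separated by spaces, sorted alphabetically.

Step 1: thread A executes A1 (y = 5). Shared: x=5 y=5. PCs: A@1 B@0 C@0
Step 2: thread C executes C1 (x = 9). Shared: x=9 y=5. PCs: A@1 B@0 C@1
Step 3: thread B executes B1 (x = x + 2). Shared: x=11 y=5. PCs: A@1 B@1 C@1

Answer: x=11 y=5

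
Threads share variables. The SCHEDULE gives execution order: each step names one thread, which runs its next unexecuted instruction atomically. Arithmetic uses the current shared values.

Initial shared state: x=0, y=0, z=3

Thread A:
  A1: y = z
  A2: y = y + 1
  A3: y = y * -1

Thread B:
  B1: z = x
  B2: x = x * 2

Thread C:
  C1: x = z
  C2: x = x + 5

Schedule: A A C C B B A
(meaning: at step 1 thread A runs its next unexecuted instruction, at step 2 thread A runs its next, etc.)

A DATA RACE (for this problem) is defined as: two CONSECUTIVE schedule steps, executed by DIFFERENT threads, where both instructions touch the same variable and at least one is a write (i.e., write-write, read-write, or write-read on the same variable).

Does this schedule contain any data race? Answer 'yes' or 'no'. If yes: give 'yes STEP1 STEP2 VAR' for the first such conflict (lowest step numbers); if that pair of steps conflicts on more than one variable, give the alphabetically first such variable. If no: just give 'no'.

Answer: yes 4 5 x

Derivation:
Steps 1,2: same thread (A). No race.
Steps 2,3: A(r=y,w=y) vs C(r=z,w=x). No conflict.
Steps 3,4: same thread (C). No race.
Steps 4,5: C(x = x + 5) vs B(z = x). RACE on x (W-R).
Steps 5,6: same thread (B). No race.
Steps 6,7: B(r=x,w=x) vs A(r=y,w=y). No conflict.
First conflict at steps 4,5.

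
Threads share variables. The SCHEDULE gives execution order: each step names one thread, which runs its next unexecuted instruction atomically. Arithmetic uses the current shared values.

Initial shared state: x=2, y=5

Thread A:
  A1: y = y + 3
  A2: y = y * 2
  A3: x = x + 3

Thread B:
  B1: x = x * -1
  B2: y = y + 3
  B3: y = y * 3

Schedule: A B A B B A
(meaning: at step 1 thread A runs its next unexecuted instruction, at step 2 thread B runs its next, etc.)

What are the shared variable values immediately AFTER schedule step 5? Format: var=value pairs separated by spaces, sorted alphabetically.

Step 1: thread A executes A1 (y = y + 3). Shared: x=2 y=8. PCs: A@1 B@0
Step 2: thread B executes B1 (x = x * -1). Shared: x=-2 y=8. PCs: A@1 B@1
Step 3: thread A executes A2 (y = y * 2). Shared: x=-2 y=16. PCs: A@2 B@1
Step 4: thread B executes B2 (y = y + 3). Shared: x=-2 y=19. PCs: A@2 B@2
Step 5: thread B executes B3 (y = y * 3). Shared: x=-2 y=57. PCs: A@2 B@3

Answer: x=-2 y=57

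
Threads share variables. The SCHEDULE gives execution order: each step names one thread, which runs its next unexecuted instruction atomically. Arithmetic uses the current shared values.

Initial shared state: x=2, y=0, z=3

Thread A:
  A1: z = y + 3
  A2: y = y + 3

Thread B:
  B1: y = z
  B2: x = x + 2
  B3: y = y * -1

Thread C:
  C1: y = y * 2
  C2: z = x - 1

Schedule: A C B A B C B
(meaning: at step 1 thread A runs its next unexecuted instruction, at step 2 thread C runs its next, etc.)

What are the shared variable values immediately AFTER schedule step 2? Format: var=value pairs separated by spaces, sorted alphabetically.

Step 1: thread A executes A1 (z = y + 3). Shared: x=2 y=0 z=3. PCs: A@1 B@0 C@0
Step 2: thread C executes C1 (y = y * 2). Shared: x=2 y=0 z=3. PCs: A@1 B@0 C@1

Answer: x=2 y=0 z=3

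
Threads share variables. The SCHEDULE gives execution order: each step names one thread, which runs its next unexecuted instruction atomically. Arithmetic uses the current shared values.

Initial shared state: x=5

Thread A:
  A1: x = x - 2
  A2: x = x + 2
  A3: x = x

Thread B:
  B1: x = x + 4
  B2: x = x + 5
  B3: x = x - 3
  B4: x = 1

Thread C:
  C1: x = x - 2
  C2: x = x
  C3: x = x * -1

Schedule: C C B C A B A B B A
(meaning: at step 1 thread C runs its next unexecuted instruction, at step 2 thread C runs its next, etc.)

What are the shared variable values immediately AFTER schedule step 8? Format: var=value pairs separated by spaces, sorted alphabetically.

Step 1: thread C executes C1 (x = x - 2). Shared: x=3. PCs: A@0 B@0 C@1
Step 2: thread C executes C2 (x = x). Shared: x=3. PCs: A@0 B@0 C@2
Step 3: thread B executes B1 (x = x + 4). Shared: x=7. PCs: A@0 B@1 C@2
Step 4: thread C executes C3 (x = x * -1). Shared: x=-7. PCs: A@0 B@1 C@3
Step 5: thread A executes A1 (x = x - 2). Shared: x=-9. PCs: A@1 B@1 C@3
Step 6: thread B executes B2 (x = x + 5). Shared: x=-4. PCs: A@1 B@2 C@3
Step 7: thread A executes A2 (x = x + 2). Shared: x=-2. PCs: A@2 B@2 C@3
Step 8: thread B executes B3 (x = x - 3). Shared: x=-5. PCs: A@2 B@3 C@3

Answer: x=-5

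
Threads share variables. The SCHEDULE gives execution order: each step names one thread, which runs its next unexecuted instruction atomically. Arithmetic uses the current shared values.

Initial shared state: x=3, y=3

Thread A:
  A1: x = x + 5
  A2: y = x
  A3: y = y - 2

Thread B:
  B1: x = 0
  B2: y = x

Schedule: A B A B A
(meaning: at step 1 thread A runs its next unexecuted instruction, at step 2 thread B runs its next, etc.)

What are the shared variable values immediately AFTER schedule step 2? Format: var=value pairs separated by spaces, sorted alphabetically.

Step 1: thread A executes A1 (x = x + 5). Shared: x=8 y=3. PCs: A@1 B@0
Step 2: thread B executes B1 (x = 0). Shared: x=0 y=3. PCs: A@1 B@1

Answer: x=0 y=3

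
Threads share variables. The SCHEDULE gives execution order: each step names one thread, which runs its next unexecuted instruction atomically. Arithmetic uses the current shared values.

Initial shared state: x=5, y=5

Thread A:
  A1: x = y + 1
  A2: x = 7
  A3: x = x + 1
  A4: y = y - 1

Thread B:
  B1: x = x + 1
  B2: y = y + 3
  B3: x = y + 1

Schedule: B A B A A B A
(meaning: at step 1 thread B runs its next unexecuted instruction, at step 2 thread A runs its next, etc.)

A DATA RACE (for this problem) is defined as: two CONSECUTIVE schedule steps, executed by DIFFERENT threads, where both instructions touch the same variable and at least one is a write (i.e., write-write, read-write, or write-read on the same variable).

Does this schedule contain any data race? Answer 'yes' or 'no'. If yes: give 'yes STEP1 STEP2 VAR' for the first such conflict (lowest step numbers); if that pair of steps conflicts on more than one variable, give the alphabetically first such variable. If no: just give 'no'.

Steps 1,2: B(x = x + 1) vs A(x = y + 1). RACE on x (W-W).
Steps 2,3: A(x = y + 1) vs B(y = y + 3). RACE on y (R-W).
Steps 3,4: B(r=y,w=y) vs A(r=-,w=x). No conflict.
Steps 4,5: same thread (A). No race.
Steps 5,6: A(x = x + 1) vs B(x = y + 1). RACE on x (W-W).
Steps 6,7: B(x = y + 1) vs A(y = y - 1). RACE on y (R-W).
First conflict at steps 1,2.

Answer: yes 1 2 x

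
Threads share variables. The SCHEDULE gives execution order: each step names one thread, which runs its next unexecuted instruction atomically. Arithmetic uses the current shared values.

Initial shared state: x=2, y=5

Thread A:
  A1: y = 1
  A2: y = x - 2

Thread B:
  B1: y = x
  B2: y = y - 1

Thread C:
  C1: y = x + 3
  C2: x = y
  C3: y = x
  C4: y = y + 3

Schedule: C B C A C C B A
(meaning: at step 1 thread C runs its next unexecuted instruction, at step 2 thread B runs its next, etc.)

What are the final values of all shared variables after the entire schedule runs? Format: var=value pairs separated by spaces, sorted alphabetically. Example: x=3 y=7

Answer: x=2 y=0

Derivation:
Step 1: thread C executes C1 (y = x + 3). Shared: x=2 y=5. PCs: A@0 B@0 C@1
Step 2: thread B executes B1 (y = x). Shared: x=2 y=2. PCs: A@0 B@1 C@1
Step 3: thread C executes C2 (x = y). Shared: x=2 y=2. PCs: A@0 B@1 C@2
Step 4: thread A executes A1 (y = 1). Shared: x=2 y=1. PCs: A@1 B@1 C@2
Step 5: thread C executes C3 (y = x). Shared: x=2 y=2. PCs: A@1 B@1 C@3
Step 6: thread C executes C4 (y = y + 3). Shared: x=2 y=5. PCs: A@1 B@1 C@4
Step 7: thread B executes B2 (y = y - 1). Shared: x=2 y=4. PCs: A@1 B@2 C@4
Step 8: thread A executes A2 (y = x - 2). Shared: x=2 y=0. PCs: A@2 B@2 C@4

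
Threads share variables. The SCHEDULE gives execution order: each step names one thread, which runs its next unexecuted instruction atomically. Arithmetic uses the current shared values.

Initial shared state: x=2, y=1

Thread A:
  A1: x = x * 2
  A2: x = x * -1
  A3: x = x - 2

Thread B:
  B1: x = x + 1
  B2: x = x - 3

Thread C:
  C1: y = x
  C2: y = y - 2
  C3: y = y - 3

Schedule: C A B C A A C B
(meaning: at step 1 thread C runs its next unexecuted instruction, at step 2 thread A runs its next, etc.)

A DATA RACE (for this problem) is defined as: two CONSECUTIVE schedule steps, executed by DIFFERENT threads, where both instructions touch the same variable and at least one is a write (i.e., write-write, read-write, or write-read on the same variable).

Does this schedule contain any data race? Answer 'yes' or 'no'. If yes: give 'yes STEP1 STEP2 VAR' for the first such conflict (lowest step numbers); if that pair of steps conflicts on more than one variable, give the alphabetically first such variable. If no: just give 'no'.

Answer: yes 1 2 x

Derivation:
Steps 1,2: C(y = x) vs A(x = x * 2). RACE on x (R-W).
Steps 2,3: A(x = x * 2) vs B(x = x + 1). RACE on x (W-W).
Steps 3,4: B(r=x,w=x) vs C(r=y,w=y). No conflict.
Steps 4,5: C(r=y,w=y) vs A(r=x,w=x). No conflict.
Steps 5,6: same thread (A). No race.
Steps 6,7: A(r=x,w=x) vs C(r=y,w=y). No conflict.
Steps 7,8: C(r=y,w=y) vs B(r=x,w=x). No conflict.
First conflict at steps 1,2.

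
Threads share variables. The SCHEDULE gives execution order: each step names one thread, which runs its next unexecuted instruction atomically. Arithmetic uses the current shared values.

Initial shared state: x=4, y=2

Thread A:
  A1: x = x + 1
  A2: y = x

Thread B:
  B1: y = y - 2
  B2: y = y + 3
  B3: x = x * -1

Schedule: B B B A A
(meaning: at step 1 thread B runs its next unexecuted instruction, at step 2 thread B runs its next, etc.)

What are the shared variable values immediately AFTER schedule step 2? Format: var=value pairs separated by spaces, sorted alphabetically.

Step 1: thread B executes B1 (y = y - 2). Shared: x=4 y=0. PCs: A@0 B@1
Step 2: thread B executes B2 (y = y + 3). Shared: x=4 y=3. PCs: A@0 B@2

Answer: x=4 y=3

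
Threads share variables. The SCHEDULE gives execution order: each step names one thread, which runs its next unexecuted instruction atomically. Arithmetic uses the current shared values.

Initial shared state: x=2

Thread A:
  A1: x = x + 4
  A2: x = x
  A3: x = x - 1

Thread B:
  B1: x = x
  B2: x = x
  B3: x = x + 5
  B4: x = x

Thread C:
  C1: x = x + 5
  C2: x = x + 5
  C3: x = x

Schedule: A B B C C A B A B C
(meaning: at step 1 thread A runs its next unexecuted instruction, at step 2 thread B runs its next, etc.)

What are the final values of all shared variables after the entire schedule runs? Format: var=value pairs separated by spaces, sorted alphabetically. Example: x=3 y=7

Answer: x=20

Derivation:
Step 1: thread A executes A1 (x = x + 4). Shared: x=6. PCs: A@1 B@0 C@0
Step 2: thread B executes B1 (x = x). Shared: x=6. PCs: A@1 B@1 C@0
Step 3: thread B executes B2 (x = x). Shared: x=6. PCs: A@1 B@2 C@0
Step 4: thread C executes C1 (x = x + 5). Shared: x=11. PCs: A@1 B@2 C@1
Step 5: thread C executes C2 (x = x + 5). Shared: x=16. PCs: A@1 B@2 C@2
Step 6: thread A executes A2 (x = x). Shared: x=16. PCs: A@2 B@2 C@2
Step 7: thread B executes B3 (x = x + 5). Shared: x=21. PCs: A@2 B@3 C@2
Step 8: thread A executes A3 (x = x - 1). Shared: x=20. PCs: A@3 B@3 C@2
Step 9: thread B executes B4 (x = x). Shared: x=20. PCs: A@3 B@4 C@2
Step 10: thread C executes C3 (x = x). Shared: x=20. PCs: A@3 B@4 C@3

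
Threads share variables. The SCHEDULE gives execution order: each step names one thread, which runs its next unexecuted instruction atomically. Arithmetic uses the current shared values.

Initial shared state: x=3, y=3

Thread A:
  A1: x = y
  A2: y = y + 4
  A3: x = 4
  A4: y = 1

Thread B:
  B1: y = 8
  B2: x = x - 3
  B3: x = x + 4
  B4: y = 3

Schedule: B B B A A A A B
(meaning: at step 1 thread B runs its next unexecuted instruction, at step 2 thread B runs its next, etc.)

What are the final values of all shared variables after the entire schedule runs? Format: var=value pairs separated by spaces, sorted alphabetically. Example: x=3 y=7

Answer: x=4 y=3

Derivation:
Step 1: thread B executes B1 (y = 8). Shared: x=3 y=8. PCs: A@0 B@1
Step 2: thread B executes B2 (x = x - 3). Shared: x=0 y=8. PCs: A@0 B@2
Step 3: thread B executes B3 (x = x + 4). Shared: x=4 y=8. PCs: A@0 B@3
Step 4: thread A executes A1 (x = y). Shared: x=8 y=8. PCs: A@1 B@3
Step 5: thread A executes A2 (y = y + 4). Shared: x=8 y=12. PCs: A@2 B@3
Step 6: thread A executes A3 (x = 4). Shared: x=4 y=12. PCs: A@3 B@3
Step 7: thread A executes A4 (y = 1). Shared: x=4 y=1. PCs: A@4 B@3
Step 8: thread B executes B4 (y = 3). Shared: x=4 y=3. PCs: A@4 B@4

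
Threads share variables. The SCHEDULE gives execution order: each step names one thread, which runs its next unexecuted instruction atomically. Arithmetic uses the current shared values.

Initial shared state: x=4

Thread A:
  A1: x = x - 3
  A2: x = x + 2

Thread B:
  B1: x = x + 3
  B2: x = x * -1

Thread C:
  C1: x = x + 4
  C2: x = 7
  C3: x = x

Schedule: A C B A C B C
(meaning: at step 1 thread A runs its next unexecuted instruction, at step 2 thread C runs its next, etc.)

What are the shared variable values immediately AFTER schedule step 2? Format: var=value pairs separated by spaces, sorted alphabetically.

Answer: x=5

Derivation:
Step 1: thread A executes A1 (x = x - 3). Shared: x=1. PCs: A@1 B@0 C@0
Step 2: thread C executes C1 (x = x + 4). Shared: x=5. PCs: A@1 B@0 C@1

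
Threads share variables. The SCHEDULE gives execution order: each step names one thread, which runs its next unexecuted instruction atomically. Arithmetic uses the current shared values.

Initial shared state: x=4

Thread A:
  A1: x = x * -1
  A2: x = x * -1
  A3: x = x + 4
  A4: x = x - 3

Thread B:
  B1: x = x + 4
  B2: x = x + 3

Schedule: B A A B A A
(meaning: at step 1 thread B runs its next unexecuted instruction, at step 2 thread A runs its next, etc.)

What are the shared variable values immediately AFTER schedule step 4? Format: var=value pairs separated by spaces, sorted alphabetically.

Answer: x=11

Derivation:
Step 1: thread B executes B1 (x = x + 4). Shared: x=8. PCs: A@0 B@1
Step 2: thread A executes A1 (x = x * -1). Shared: x=-8. PCs: A@1 B@1
Step 3: thread A executes A2 (x = x * -1). Shared: x=8. PCs: A@2 B@1
Step 4: thread B executes B2 (x = x + 3). Shared: x=11. PCs: A@2 B@2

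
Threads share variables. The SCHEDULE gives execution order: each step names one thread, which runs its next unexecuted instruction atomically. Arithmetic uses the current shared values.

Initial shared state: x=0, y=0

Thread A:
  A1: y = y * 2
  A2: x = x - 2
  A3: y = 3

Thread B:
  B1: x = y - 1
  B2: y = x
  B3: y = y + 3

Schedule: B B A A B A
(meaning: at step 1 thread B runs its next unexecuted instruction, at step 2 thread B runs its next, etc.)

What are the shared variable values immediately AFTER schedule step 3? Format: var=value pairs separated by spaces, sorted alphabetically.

Answer: x=-1 y=-2

Derivation:
Step 1: thread B executes B1 (x = y - 1). Shared: x=-1 y=0. PCs: A@0 B@1
Step 2: thread B executes B2 (y = x). Shared: x=-1 y=-1. PCs: A@0 B@2
Step 3: thread A executes A1 (y = y * 2). Shared: x=-1 y=-2. PCs: A@1 B@2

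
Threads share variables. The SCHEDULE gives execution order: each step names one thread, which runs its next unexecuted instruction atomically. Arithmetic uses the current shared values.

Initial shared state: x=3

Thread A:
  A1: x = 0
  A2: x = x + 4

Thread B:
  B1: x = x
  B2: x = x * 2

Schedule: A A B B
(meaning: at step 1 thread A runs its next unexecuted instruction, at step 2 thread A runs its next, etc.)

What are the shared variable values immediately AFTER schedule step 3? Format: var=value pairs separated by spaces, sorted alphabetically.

Step 1: thread A executes A1 (x = 0). Shared: x=0. PCs: A@1 B@0
Step 2: thread A executes A2 (x = x + 4). Shared: x=4. PCs: A@2 B@0
Step 3: thread B executes B1 (x = x). Shared: x=4. PCs: A@2 B@1

Answer: x=4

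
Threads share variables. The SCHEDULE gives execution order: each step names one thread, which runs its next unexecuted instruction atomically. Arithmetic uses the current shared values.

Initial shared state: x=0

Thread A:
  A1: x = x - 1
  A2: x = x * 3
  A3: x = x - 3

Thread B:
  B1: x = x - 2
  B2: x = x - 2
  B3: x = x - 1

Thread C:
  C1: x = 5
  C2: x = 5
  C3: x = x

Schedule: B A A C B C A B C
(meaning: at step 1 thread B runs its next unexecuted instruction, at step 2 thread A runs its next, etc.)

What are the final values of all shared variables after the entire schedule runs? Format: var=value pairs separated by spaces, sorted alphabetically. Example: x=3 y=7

Answer: x=1

Derivation:
Step 1: thread B executes B1 (x = x - 2). Shared: x=-2. PCs: A@0 B@1 C@0
Step 2: thread A executes A1 (x = x - 1). Shared: x=-3. PCs: A@1 B@1 C@0
Step 3: thread A executes A2 (x = x * 3). Shared: x=-9. PCs: A@2 B@1 C@0
Step 4: thread C executes C1 (x = 5). Shared: x=5. PCs: A@2 B@1 C@1
Step 5: thread B executes B2 (x = x - 2). Shared: x=3. PCs: A@2 B@2 C@1
Step 6: thread C executes C2 (x = 5). Shared: x=5. PCs: A@2 B@2 C@2
Step 7: thread A executes A3 (x = x - 3). Shared: x=2. PCs: A@3 B@2 C@2
Step 8: thread B executes B3 (x = x - 1). Shared: x=1. PCs: A@3 B@3 C@2
Step 9: thread C executes C3 (x = x). Shared: x=1. PCs: A@3 B@3 C@3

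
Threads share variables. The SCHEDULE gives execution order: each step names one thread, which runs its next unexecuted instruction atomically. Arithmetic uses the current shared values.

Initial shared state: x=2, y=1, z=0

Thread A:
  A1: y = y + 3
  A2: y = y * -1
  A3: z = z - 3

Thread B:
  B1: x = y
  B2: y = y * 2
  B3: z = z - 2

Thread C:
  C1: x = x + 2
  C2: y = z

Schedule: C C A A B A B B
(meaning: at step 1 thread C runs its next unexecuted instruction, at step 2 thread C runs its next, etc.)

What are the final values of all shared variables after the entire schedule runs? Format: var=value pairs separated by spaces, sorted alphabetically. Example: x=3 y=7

Step 1: thread C executes C1 (x = x + 2). Shared: x=4 y=1 z=0. PCs: A@0 B@0 C@1
Step 2: thread C executes C2 (y = z). Shared: x=4 y=0 z=0. PCs: A@0 B@0 C@2
Step 3: thread A executes A1 (y = y + 3). Shared: x=4 y=3 z=0. PCs: A@1 B@0 C@2
Step 4: thread A executes A2 (y = y * -1). Shared: x=4 y=-3 z=0. PCs: A@2 B@0 C@2
Step 5: thread B executes B1 (x = y). Shared: x=-3 y=-3 z=0. PCs: A@2 B@1 C@2
Step 6: thread A executes A3 (z = z - 3). Shared: x=-3 y=-3 z=-3. PCs: A@3 B@1 C@2
Step 7: thread B executes B2 (y = y * 2). Shared: x=-3 y=-6 z=-3. PCs: A@3 B@2 C@2
Step 8: thread B executes B3 (z = z - 2). Shared: x=-3 y=-6 z=-5. PCs: A@3 B@3 C@2

Answer: x=-3 y=-6 z=-5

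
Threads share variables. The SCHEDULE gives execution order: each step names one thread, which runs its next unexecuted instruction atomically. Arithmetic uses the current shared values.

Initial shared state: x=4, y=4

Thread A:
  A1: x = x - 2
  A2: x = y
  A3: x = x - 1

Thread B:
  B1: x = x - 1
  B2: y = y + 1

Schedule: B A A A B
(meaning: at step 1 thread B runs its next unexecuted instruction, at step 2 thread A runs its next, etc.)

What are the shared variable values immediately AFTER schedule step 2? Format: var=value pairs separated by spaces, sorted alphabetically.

Step 1: thread B executes B1 (x = x - 1). Shared: x=3 y=4. PCs: A@0 B@1
Step 2: thread A executes A1 (x = x - 2). Shared: x=1 y=4. PCs: A@1 B@1

Answer: x=1 y=4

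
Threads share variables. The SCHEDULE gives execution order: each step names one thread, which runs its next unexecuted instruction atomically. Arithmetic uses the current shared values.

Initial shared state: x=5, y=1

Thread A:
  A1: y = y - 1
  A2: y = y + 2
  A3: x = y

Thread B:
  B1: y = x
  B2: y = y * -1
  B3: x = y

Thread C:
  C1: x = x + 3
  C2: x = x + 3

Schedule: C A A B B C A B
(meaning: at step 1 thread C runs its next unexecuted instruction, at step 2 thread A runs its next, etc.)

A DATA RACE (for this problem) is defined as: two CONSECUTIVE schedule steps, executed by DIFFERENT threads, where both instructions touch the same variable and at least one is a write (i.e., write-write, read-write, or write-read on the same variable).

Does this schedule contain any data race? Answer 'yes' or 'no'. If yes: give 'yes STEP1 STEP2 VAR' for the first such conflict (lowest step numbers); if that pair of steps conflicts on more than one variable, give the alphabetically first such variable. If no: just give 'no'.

Answer: yes 3 4 y

Derivation:
Steps 1,2: C(r=x,w=x) vs A(r=y,w=y). No conflict.
Steps 2,3: same thread (A). No race.
Steps 3,4: A(y = y + 2) vs B(y = x). RACE on y (W-W).
Steps 4,5: same thread (B). No race.
Steps 5,6: B(r=y,w=y) vs C(r=x,w=x). No conflict.
Steps 6,7: C(x = x + 3) vs A(x = y). RACE on x (W-W).
Steps 7,8: A(x = y) vs B(x = y). RACE on x (W-W).
First conflict at steps 3,4.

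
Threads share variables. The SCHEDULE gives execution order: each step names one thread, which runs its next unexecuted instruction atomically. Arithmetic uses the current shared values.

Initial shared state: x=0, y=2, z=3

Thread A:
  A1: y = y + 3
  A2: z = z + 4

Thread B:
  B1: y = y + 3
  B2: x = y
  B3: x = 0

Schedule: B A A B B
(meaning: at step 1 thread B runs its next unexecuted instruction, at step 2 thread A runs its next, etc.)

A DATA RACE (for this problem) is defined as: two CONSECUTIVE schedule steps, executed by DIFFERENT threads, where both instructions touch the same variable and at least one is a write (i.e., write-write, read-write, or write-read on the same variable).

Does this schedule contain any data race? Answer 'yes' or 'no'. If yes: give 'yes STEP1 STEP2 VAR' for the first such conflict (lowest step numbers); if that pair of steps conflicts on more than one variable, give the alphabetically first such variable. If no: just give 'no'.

Steps 1,2: B(y = y + 3) vs A(y = y + 3). RACE on y (W-W).
Steps 2,3: same thread (A). No race.
Steps 3,4: A(r=z,w=z) vs B(r=y,w=x). No conflict.
Steps 4,5: same thread (B). No race.
First conflict at steps 1,2.

Answer: yes 1 2 y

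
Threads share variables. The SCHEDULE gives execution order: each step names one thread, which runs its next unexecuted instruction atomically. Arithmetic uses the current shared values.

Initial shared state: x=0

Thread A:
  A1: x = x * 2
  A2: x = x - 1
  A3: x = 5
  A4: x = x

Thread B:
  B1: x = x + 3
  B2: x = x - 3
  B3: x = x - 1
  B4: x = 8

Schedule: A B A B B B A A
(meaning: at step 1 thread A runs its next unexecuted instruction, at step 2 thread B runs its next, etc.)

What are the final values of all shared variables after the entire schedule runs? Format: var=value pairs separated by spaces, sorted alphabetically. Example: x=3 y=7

Step 1: thread A executes A1 (x = x * 2). Shared: x=0. PCs: A@1 B@0
Step 2: thread B executes B1 (x = x + 3). Shared: x=3. PCs: A@1 B@1
Step 3: thread A executes A2 (x = x - 1). Shared: x=2. PCs: A@2 B@1
Step 4: thread B executes B2 (x = x - 3). Shared: x=-1. PCs: A@2 B@2
Step 5: thread B executes B3 (x = x - 1). Shared: x=-2. PCs: A@2 B@3
Step 6: thread B executes B4 (x = 8). Shared: x=8. PCs: A@2 B@4
Step 7: thread A executes A3 (x = 5). Shared: x=5. PCs: A@3 B@4
Step 8: thread A executes A4 (x = x). Shared: x=5. PCs: A@4 B@4

Answer: x=5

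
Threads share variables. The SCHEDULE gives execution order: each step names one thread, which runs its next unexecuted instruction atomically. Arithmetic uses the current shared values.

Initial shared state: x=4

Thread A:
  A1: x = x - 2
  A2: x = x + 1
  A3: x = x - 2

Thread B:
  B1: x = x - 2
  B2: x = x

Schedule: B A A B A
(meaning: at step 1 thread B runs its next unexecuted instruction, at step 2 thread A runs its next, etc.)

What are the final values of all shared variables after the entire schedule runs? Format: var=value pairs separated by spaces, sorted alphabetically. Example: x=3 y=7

Step 1: thread B executes B1 (x = x - 2). Shared: x=2. PCs: A@0 B@1
Step 2: thread A executes A1 (x = x - 2). Shared: x=0. PCs: A@1 B@1
Step 3: thread A executes A2 (x = x + 1). Shared: x=1. PCs: A@2 B@1
Step 4: thread B executes B2 (x = x). Shared: x=1. PCs: A@2 B@2
Step 5: thread A executes A3 (x = x - 2). Shared: x=-1. PCs: A@3 B@2

Answer: x=-1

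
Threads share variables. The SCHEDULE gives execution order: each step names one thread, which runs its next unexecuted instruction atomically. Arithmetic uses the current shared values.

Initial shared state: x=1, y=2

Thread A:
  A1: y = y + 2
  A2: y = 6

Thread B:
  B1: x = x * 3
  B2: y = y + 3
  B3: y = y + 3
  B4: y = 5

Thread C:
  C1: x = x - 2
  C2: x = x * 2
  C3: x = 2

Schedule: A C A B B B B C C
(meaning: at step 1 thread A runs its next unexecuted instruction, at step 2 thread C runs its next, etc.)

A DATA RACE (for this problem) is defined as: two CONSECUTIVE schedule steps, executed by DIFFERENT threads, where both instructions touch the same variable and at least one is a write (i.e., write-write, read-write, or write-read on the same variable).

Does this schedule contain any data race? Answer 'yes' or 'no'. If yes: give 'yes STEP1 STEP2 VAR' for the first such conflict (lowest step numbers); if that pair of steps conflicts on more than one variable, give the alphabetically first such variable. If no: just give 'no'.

Answer: no

Derivation:
Steps 1,2: A(r=y,w=y) vs C(r=x,w=x). No conflict.
Steps 2,3: C(r=x,w=x) vs A(r=-,w=y). No conflict.
Steps 3,4: A(r=-,w=y) vs B(r=x,w=x). No conflict.
Steps 4,5: same thread (B). No race.
Steps 5,6: same thread (B). No race.
Steps 6,7: same thread (B). No race.
Steps 7,8: B(r=-,w=y) vs C(r=x,w=x). No conflict.
Steps 8,9: same thread (C). No race.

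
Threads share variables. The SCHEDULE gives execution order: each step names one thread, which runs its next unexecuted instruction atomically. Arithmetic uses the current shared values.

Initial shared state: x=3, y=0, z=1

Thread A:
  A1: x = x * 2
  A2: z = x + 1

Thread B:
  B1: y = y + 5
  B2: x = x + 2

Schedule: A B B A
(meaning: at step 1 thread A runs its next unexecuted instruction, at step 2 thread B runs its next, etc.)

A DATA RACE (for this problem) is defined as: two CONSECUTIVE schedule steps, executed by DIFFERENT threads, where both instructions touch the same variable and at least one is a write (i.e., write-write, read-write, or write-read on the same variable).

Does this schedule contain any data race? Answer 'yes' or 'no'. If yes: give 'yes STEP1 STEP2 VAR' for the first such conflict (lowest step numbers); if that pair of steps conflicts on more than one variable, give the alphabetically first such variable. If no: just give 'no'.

Answer: yes 3 4 x

Derivation:
Steps 1,2: A(r=x,w=x) vs B(r=y,w=y). No conflict.
Steps 2,3: same thread (B). No race.
Steps 3,4: B(x = x + 2) vs A(z = x + 1). RACE on x (W-R).
First conflict at steps 3,4.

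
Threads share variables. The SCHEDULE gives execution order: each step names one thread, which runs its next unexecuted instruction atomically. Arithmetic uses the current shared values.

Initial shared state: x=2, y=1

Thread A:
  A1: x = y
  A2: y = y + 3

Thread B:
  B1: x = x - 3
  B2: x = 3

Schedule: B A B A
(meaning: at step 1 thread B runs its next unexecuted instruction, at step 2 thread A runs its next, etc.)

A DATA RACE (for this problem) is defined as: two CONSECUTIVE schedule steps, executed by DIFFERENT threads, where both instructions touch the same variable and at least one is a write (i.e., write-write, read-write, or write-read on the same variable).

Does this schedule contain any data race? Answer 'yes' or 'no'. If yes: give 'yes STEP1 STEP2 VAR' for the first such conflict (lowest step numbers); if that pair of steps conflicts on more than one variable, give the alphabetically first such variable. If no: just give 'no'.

Answer: yes 1 2 x

Derivation:
Steps 1,2: B(x = x - 3) vs A(x = y). RACE on x (W-W).
Steps 2,3: A(x = y) vs B(x = 3). RACE on x (W-W).
Steps 3,4: B(r=-,w=x) vs A(r=y,w=y). No conflict.
First conflict at steps 1,2.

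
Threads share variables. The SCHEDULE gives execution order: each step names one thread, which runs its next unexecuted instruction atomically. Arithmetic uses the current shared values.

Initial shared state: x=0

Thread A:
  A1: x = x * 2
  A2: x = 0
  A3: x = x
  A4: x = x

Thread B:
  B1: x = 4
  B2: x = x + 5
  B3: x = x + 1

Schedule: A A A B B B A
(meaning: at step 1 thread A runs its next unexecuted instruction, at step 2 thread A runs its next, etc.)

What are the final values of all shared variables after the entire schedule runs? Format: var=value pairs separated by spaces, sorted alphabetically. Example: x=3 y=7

Answer: x=10

Derivation:
Step 1: thread A executes A1 (x = x * 2). Shared: x=0. PCs: A@1 B@0
Step 2: thread A executes A2 (x = 0). Shared: x=0. PCs: A@2 B@0
Step 3: thread A executes A3 (x = x). Shared: x=0. PCs: A@3 B@0
Step 4: thread B executes B1 (x = 4). Shared: x=4. PCs: A@3 B@1
Step 5: thread B executes B2 (x = x + 5). Shared: x=9. PCs: A@3 B@2
Step 6: thread B executes B3 (x = x + 1). Shared: x=10. PCs: A@3 B@3
Step 7: thread A executes A4 (x = x). Shared: x=10. PCs: A@4 B@3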